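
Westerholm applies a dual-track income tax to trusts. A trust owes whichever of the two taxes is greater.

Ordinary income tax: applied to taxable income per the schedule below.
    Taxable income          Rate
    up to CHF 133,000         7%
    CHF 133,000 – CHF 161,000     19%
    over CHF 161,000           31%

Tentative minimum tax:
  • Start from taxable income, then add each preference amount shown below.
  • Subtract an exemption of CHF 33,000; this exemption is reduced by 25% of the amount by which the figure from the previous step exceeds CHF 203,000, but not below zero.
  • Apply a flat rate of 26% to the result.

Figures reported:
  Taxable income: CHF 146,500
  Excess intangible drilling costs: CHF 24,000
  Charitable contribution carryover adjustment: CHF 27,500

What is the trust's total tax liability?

Ordinary income tax:
  CHF 133,000 × 7% = CHF 9,310
  CHF 13,500 × 19% = CHF 2,565
  → CHF 11,875

Tentative minimum tax:
  Adjusted income: CHF 146,500 + CHF 24,000 + CHF 27,500 = CHF 198,000
  Exemption: CHF 198,000 ≤ CHF 203,000, so full CHF 33,000 applies
  Base: CHF 198,000 − CHF 33,000 = CHF 165,000
  CHF 165,000 × 26% = CHF 42,900

CHF 42,900 > CHF 11,875, so the tentative minimum tax is the binding amount.

CHF 42,900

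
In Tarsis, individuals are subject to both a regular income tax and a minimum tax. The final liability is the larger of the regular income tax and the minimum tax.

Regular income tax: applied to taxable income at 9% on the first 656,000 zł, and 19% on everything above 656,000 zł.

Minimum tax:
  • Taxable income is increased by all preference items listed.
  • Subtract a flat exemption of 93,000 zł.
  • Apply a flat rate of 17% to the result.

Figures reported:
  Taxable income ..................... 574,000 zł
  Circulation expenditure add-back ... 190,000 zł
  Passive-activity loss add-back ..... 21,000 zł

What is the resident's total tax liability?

Regular income tax:
  574,000 zł × 9% = 51,660 zł

Minimum tax:
  Adjusted income: 574,000 zł + 190,000 zł + 21,000 zł = 785,000 zł
  Less exemption 93,000 zł → base 692,000 zł
  692,000 zł × 17% = 117,640 zł

117,640 zł > 51,660 zł, so the minimum tax is the binding amount.

117,640 zł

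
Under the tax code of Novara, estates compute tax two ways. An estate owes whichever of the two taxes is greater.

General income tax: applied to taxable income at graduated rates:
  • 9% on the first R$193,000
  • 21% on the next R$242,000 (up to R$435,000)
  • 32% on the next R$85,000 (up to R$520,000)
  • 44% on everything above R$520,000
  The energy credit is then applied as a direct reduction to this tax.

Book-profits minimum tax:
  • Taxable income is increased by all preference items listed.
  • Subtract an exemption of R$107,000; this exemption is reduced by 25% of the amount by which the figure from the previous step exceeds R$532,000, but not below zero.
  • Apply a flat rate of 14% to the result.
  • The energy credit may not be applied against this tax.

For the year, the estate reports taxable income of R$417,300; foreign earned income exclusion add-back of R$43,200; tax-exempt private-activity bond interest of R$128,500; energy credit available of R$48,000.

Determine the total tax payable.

Book-profits minimum tax:
  Adjusted income: R$417,300 + R$43,200 + R$128,500 = R$589,000
  Exemption: R$107,000 − 25% × (R$589,000 − R$532,000) = R$107,000 − R$14,250 = R$92,750
  Base: R$589,000 − R$92,750 = R$496,250
  R$496,250 × 14% = R$69,475

General income tax:
  R$193,000 × 9% = R$17,370
  R$224,300 × 21% = R$47,103
  → R$64,473
  Less energy credit R$48,000 → R$16,473

R$69,475 > R$16,473, so the book-profits minimum tax is the binding amount.

R$69,475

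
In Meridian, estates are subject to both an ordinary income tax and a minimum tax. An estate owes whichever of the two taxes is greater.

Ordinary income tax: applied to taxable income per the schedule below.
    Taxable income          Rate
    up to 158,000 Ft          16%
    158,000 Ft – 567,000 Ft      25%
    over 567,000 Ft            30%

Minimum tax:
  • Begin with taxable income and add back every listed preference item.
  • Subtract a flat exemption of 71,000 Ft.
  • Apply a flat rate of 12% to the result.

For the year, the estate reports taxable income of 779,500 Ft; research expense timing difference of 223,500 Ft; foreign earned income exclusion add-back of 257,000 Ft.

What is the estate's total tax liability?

191,280 Ft

Minimum tax:
  Adjusted income: 779,500 Ft + 223,500 Ft + 257,000 Ft = 1,260,000 Ft
  Less exemption 71,000 Ft → base 1,189,000 Ft
  1,189,000 Ft × 12% = 142,680 Ft

Ordinary income tax:
  158,000 Ft × 16% = 25,280 Ft
  409,000 Ft × 25% = 102,250 Ft
  212,500 Ft × 30% = 63,750 Ft
  → 191,280 Ft

191,280 Ft > 142,680 Ft, so the ordinary income tax governs.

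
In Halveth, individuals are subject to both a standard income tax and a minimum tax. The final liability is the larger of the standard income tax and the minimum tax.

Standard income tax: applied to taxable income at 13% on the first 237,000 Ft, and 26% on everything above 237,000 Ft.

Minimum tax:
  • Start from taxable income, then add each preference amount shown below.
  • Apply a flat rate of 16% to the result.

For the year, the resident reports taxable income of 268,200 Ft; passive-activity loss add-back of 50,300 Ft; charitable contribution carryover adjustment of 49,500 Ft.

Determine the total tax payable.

58,880 Ft

Standard income tax:
  237,000 Ft × 13% = 30,810 Ft
  31,200 Ft × 26% = 8,112 Ft
  → 38,922 Ft

Minimum tax:
  Adjusted income: 268,200 Ft + 50,300 Ft + 49,500 Ft = 368,000 Ft
  368,000 Ft × 16% = 58,880 Ft

58,880 Ft > 38,922 Ft, so the minimum tax is the binding amount.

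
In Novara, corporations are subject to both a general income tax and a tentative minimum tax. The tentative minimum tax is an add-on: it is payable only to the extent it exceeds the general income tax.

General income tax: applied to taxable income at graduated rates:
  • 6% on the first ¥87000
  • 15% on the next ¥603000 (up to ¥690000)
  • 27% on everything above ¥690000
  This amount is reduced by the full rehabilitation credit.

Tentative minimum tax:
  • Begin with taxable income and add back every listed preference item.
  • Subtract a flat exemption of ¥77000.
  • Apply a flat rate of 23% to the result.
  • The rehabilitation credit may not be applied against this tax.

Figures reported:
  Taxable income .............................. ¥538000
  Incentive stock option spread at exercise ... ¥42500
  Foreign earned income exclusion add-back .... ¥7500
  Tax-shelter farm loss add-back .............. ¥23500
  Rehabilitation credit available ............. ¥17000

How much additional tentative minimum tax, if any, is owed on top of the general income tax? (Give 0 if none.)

Tentative minimum tax:
  Adjusted income: ¥538000 + ¥42500 + ¥7500 + ¥23500 = ¥611500
  Less exemption ¥77000 → base ¥534500
  ¥534500 × 23% = ¥122935

General income tax:
  ¥87000 × 6% = ¥5220
  ¥451000 × 15% = ¥67650
  → ¥72870
  Less rehabilitation credit ¥17000 → ¥55870

Excess of tentative minimum tax over general income tax: ¥122935 − ¥55870 = ¥67065.

¥67065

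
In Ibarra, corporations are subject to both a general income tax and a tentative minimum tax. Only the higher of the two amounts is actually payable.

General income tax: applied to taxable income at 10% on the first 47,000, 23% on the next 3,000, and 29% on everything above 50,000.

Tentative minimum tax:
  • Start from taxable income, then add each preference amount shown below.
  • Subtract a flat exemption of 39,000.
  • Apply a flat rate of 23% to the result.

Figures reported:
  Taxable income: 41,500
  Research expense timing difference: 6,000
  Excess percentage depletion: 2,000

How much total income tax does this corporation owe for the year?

4,150

General income tax:
  41,500 × 10% = 4,150

Tentative minimum tax:
  Adjusted income: 41,500 + 6,000 + 2,000 = 49,500
  Less exemption 39,000 → base 10,500
  10,500 × 23% = 2,415

4,150 > 2,415, so the general income tax governs.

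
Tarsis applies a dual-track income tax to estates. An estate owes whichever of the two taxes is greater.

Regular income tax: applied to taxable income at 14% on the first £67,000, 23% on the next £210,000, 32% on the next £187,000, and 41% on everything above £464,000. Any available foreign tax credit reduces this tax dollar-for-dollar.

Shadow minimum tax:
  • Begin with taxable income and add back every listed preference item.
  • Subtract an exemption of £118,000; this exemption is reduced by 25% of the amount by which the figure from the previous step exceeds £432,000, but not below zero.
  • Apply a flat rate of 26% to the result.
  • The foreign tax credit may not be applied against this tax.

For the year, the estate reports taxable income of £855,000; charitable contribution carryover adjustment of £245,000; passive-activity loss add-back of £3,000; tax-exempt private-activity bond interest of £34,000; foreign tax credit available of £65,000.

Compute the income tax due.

Regular income tax:
  £67,000 × 14% = £9,380
  £210,000 × 23% = £48,300
  £187,000 × 32% = £59,840
  £391,000 × 41% = £160,310
  → £277,830
  Less foreign tax credit £65,000 → £212,830

Shadow minimum tax:
  Adjusted income: £855,000 + £245,000 + £3,000 + £34,000 = £1,137,000
  Exemption: 25% × (£1,137,000 − £432,000) = £176,250 ≥ £118,000, so the exemption is fully phased out
  Base: £1,137,000 − £0 = £1,137,000
  £1,137,000 × 26% = £295,620

£295,620 > £212,830, so the shadow minimum tax is the binding amount.

£295,620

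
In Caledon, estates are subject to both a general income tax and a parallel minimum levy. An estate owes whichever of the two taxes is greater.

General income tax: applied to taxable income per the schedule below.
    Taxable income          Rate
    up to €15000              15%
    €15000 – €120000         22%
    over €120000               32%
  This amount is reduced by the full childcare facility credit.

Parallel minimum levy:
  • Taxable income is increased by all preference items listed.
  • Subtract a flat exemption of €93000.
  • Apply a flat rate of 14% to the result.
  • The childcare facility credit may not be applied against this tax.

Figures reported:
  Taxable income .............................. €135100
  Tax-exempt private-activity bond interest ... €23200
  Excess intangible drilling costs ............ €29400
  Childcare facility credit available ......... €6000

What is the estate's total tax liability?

General income tax:
  €15000 × 15% = €2250
  €105000 × 22% = €23100
  €15100 × 32% = €4832
  → €30182
  Less childcare facility credit €6000 → €24182

Parallel minimum levy:
  Adjusted income: €135100 + €23200 + €29400 = €187700
  Less exemption €93000 → base €94700
  €94700 × 14% = €13258

€24182 > €13258, so the general income tax governs.

€24182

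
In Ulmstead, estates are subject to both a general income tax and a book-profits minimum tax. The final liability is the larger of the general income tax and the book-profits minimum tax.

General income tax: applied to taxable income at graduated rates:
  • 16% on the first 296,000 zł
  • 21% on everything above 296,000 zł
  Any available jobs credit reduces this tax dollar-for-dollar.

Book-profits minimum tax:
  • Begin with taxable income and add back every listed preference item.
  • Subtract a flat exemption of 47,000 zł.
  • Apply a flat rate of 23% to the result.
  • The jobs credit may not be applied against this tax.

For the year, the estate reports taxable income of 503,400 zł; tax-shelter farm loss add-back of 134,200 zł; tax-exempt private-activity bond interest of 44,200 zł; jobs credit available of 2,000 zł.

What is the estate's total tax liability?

General income tax:
  296,000 zł × 16% = 47,360 zł
  207,400 zł × 21% = 43,554 zł
  → 90,914 zł
  Less jobs credit 2,000 zł → 88,914 zł

Book-profits minimum tax:
  Adjusted income: 503,400 zł + 134,200 zł + 44,200 zł = 681,800 zł
  Less exemption 47,000 zł → base 634,800 zł
  634,800 zł × 23% = 146,004 zł

146,004 zł > 88,914 zł, so the book-profits minimum tax is the binding amount.

146,004 zł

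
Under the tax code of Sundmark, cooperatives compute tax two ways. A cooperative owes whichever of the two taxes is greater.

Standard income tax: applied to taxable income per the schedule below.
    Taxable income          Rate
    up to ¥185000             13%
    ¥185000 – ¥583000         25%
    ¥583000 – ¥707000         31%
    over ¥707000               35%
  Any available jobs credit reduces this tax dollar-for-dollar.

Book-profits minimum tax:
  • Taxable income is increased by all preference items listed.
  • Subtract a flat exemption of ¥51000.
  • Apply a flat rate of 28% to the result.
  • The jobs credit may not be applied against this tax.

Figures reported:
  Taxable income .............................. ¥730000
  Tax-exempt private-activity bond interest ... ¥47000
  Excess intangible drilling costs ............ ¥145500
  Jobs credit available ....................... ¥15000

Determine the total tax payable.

Book-profits minimum tax:
  Adjusted income: ¥730000 + ¥47000 + ¥145500 = ¥922500
  Less exemption ¥51000 → base ¥871500
  ¥871500 × 28% = ¥244020

Standard income tax:
  ¥185000 × 13% = ¥24050
  ¥398000 × 25% = ¥99500
  ¥124000 × 31% = ¥38440
  ¥23000 × 35% = ¥8050
  → ¥170040
  Less jobs credit ¥15000 → ¥155040

¥244020 > ¥155040, so the book-profits minimum tax is the binding amount.

¥244020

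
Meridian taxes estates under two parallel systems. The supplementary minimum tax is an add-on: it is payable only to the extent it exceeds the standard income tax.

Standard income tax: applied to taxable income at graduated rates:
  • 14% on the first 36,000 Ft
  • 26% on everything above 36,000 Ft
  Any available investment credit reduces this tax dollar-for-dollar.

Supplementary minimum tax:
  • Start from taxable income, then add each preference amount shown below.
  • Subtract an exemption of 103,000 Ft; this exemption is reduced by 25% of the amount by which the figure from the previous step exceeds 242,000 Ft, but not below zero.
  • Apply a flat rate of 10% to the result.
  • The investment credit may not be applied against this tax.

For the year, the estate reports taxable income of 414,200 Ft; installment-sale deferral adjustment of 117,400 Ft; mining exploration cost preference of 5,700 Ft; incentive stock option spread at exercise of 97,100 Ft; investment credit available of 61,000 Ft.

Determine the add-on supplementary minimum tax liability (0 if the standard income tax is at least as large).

20,578 Ft

Standard income tax:
  36,000 Ft × 14% = 5,040 Ft
  378,200 Ft × 26% = 98,332 Ft
  → 103,372 Ft
  Less investment credit 61,000 Ft → 42,372 Ft

Supplementary minimum tax:
  Adjusted income: 414,200 Ft + 117,400 Ft + 5,700 Ft + 97,100 Ft = 634,400 Ft
  Exemption: 103,000 Ft − 25% × (634,400 Ft − 242,000 Ft) = 103,000 Ft − 98,100 Ft = 4,900 Ft
  Base: 634,400 Ft − 4,900 Ft = 629,500 Ft
  629,500 Ft × 10% = 62,950 Ft

Excess of supplementary minimum tax over standard income tax: 62,950 Ft − 42,372 Ft = 20,578 Ft.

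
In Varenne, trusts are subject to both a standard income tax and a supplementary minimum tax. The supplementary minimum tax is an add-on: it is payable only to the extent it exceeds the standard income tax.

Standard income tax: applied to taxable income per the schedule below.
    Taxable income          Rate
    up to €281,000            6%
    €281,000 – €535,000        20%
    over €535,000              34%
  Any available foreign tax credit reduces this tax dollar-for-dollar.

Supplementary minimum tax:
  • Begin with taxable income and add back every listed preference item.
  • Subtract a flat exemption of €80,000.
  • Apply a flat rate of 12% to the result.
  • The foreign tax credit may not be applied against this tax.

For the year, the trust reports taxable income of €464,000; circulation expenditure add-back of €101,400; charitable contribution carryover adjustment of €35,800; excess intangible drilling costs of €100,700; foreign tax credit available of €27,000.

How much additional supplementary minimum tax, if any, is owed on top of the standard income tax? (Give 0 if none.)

Standard income tax:
  €281,000 × 6% = €16,860
  €183,000 × 20% = €36,600
  → €53,460
  Less foreign tax credit €27,000 → €26,460

Supplementary minimum tax:
  Adjusted income: €464,000 + €101,400 + €35,800 + €100,700 = €701,900
  Less exemption €80,000 → base €621,900
  €621,900 × 12% = €74,628

Excess of supplementary minimum tax over standard income tax: €74,628 − €26,460 = €48,168.

€48,168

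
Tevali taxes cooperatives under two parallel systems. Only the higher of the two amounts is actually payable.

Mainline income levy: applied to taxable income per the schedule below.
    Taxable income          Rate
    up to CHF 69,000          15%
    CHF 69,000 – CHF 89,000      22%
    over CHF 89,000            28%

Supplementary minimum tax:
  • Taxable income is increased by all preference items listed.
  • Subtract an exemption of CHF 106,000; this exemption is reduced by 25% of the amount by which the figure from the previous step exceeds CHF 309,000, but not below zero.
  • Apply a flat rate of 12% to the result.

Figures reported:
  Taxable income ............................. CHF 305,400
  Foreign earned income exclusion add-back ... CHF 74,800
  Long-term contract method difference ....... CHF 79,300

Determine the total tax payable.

Mainline income levy:
  CHF 69,000 × 15% = CHF 10,350
  CHF 20,000 × 22% = CHF 4,400
  CHF 216,400 × 28% = CHF 60,592
  → CHF 75,342

Supplementary minimum tax:
  Adjusted income: CHF 305,400 + CHF 74,800 + CHF 79,300 = CHF 459,500
  Exemption: CHF 106,000 − 25% × (CHF 459,500 − CHF 309,000) = CHF 106,000 − CHF 37,625 = CHF 68,375
  Base: CHF 459,500 − CHF 68,375 = CHF 391,125
  CHF 391,125 × 12% = CHF 46,935

CHF 75,342 > CHF 46,935, so the mainline income levy governs.

CHF 75,342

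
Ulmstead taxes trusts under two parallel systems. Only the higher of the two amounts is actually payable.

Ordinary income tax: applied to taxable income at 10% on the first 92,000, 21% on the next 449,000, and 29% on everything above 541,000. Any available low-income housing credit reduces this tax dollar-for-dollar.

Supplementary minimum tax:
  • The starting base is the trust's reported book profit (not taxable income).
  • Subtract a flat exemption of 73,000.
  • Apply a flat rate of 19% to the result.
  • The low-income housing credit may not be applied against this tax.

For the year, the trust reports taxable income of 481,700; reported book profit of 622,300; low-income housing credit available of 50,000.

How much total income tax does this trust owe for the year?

104,367

Supplementary minimum tax:
  Base (reported book profit): 622,300
  Less exemption 73,000 → base 549,300
  549,300 × 19% = 104,367

Ordinary income tax:
  92,000 × 10% = 9,200
  389,700 × 21% = 81,837
  → 91,037
  Less low-income housing credit 50,000 → 41,037

104,367 > 41,037, so the supplementary minimum tax is the binding amount.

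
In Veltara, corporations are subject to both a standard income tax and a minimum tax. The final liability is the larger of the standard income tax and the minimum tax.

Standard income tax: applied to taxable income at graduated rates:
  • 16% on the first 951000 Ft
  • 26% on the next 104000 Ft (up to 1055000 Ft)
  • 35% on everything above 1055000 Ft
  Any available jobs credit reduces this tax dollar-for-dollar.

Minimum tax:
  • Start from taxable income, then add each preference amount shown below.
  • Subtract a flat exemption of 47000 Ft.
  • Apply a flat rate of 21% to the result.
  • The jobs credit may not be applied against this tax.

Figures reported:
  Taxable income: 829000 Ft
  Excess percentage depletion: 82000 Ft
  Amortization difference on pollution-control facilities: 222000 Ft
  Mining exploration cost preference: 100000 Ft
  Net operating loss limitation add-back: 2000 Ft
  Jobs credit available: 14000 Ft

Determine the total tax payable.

Minimum tax:
  Adjusted income: 829000 Ft + 82000 Ft + 222000 Ft + 100000 Ft + 2000 Ft = 1235000 Ft
  Less exemption 47000 Ft → base 1188000 Ft
  1188000 Ft × 21% = 249480 Ft

Standard income tax:
  829000 Ft × 16% = 132640 Ft
  Less jobs credit 14000 Ft → 118640 Ft

249480 Ft > 118640 Ft, so the minimum tax is the binding amount.

249480 Ft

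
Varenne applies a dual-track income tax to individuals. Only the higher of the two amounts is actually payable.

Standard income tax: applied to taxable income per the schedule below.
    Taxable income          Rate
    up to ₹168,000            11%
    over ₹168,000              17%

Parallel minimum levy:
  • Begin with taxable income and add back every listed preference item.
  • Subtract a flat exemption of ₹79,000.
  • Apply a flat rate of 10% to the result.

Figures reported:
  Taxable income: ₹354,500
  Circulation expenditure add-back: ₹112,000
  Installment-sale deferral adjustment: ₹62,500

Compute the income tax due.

₹50,185

Standard income tax:
  ₹168,000 × 11% = ₹18,480
  ₹186,500 × 17% = ₹31,705
  → ₹50,185

Parallel minimum levy:
  Adjusted income: ₹354,500 + ₹112,000 + ₹62,500 = ₹529,000
  Less exemption ₹79,000 → base ₹450,000
  ₹450,000 × 10% = ₹45,000

₹50,185 > ₹45,000, so the standard income tax governs.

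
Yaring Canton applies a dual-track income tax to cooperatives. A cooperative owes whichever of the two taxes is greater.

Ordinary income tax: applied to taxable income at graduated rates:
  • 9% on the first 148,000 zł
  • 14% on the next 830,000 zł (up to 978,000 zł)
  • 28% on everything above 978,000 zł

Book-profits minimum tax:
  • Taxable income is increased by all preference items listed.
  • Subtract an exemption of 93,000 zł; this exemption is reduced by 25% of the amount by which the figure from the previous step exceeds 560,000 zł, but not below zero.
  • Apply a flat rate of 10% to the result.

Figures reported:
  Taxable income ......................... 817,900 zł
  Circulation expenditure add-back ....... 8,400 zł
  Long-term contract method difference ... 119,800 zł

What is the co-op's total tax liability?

107,106 zł

Ordinary income tax:
  148,000 zł × 9% = 13,320 zł
  669,900 zł × 14% = 93,786 zł
  → 107,106 zł

Book-profits minimum tax:
  Adjusted income: 817,900 zł + 8,400 zł + 119,800 zł = 946,100 zł
  Exemption: 25% × (946,100 zł − 560,000 zł) = 96,525 zł ≥ 93,000 zł, so the exemption is fully phased out
  Base: 946,100 zł − 0 zł = 946,100 zł
  946,100 zł × 10% = 94,610 zł

107,106 zł > 94,610 zł, so the ordinary income tax governs.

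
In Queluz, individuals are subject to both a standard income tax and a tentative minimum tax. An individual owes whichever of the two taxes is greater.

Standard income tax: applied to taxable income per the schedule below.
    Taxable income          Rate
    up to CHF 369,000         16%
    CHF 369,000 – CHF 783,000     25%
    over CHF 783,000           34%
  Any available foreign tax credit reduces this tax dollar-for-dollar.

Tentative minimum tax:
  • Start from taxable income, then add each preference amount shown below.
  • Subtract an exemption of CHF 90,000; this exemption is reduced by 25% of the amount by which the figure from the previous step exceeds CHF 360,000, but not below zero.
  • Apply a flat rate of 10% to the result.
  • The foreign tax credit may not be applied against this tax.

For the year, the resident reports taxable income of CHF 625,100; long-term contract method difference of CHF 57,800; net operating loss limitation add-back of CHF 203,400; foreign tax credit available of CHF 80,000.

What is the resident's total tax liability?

CHF 88,630

Tentative minimum tax:
  Adjusted income: CHF 625,100 + CHF 57,800 + CHF 203,400 = CHF 886,300
  Exemption: 25% × (CHF 886,300 − CHF 360,000) = CHF 131,575 ≥ CHF 90,000, so the exemption is fully phased out
  Base: CHF 886,300 − CHF 0 = CHF 886,300
  CHF 886,300 × 10% = CHF 88,630

Standard income tax:
  CHF 369,000 × 16% = CHF 59,040
  CHF 256,100 × 25% = CHF 64,025
  → CHF 123,065
  Less foreign tax credit CHF 80,000 → CHF 43,065

CHF 88,630 > CHF 43,065, so the tentative minimum tax is the binding amount.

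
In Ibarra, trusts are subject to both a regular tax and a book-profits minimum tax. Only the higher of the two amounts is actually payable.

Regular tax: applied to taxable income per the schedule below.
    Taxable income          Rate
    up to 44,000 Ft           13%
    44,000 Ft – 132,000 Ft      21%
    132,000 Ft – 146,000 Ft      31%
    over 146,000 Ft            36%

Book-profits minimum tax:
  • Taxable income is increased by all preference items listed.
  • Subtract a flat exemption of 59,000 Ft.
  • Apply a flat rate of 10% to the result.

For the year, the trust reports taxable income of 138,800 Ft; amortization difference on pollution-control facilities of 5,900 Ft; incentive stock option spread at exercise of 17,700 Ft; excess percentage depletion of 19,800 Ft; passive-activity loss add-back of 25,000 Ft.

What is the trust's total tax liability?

26,308 Ft

Book-profits minimum tax:
  Adjusted income: 138,800 Ft + 5,900 Ft + 17,700 Ft + 19,800 Ft + 25,000 Ft = 207,200 Ft
  Less exemption 59,000 Ft → base 148,200 Ft
  148,200 Ft × 10% = 14,820 Ft

Regular tax:
  44,000 Ft × 13% = 5,720 Ft
  88,000 Ft × 21% = 18,480 Ft
  6,800 Ft × 31% = 2,108 Ft
  → 26,308 Ft

26,308 Ft > 14,820 Ft, so the regular tax governs.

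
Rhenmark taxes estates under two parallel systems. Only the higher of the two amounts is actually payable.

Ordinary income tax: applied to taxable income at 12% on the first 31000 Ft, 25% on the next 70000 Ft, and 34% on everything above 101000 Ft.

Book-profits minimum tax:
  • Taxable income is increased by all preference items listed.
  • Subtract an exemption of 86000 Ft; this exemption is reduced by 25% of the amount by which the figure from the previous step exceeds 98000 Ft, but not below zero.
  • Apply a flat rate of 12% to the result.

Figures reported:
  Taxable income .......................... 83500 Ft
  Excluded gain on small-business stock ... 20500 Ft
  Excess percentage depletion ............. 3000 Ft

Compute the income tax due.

Book-profits minimum tax:
  Adjusted income: 83500 Ft + 20500 Ft + 3000 Ft = 107000 Ft
  Exemption: 86000 Ft − 25% × (107000 Ft − 98000 Ft) = 86000 Ft − 2250 Ft = 83750 Ft
  Base: 107000 Ft − 83750 Ft = 23250 Ft
  23250 Ft × 12% = 2790 Ft

Ordinary income tax:
  31000 Ft × 12% = 3720 Ft
  52500 Ft × 25% = 13125 Ft
  → 16845 Ft

16845 Ft > 2790 Ft, so the ordinary income tax governs.

16845 Ft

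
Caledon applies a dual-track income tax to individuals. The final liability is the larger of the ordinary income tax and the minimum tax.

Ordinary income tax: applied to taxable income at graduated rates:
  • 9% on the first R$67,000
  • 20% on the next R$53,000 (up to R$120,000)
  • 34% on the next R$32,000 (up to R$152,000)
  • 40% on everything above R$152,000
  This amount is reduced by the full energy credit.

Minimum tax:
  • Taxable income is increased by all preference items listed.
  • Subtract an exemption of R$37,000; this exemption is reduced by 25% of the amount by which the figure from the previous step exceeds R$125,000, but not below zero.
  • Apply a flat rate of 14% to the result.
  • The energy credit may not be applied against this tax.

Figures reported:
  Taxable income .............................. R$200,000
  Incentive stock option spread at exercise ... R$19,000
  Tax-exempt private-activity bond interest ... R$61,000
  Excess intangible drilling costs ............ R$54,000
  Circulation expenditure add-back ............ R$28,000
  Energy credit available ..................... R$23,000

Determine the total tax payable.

R$50,680

Minimum tax:
  Adjusted income: R$200,000 + R$19,000 + R$61,000 + R$54,000 + R$28,000 = R$362,000
  Exemption: 25% × (R$362,000 − R$125,000) = R$59,250 ≥ R$37,000, so the exemption is fully phased out
  Base: R$362,000 − R$0 = R$362,000
  R$362,000 × 14% = R$50,680

Ordinary income tax:
  R$67,000 × 9% = R$6,030
  R$53,000 × 20% = R$10,600
  R$32,000 × 34% = R$10,880
  R$48,000 × 40% = R$19,200
  → R$46,710
  Less energy credit R$23,000 → R$23,710

R$50,680 > R$23,710, so the minimum tax is the binding amount.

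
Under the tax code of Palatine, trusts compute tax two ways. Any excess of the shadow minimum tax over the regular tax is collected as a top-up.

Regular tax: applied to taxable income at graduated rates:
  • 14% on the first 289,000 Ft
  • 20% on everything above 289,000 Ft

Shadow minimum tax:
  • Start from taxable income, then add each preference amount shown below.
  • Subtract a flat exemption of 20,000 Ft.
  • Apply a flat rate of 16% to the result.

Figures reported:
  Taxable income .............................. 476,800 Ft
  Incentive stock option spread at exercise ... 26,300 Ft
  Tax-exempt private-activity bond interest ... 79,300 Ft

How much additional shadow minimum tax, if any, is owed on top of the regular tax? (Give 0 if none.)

11,964 Ft

Shadow minimum tax:
  Adjusted income: 476,800 Ft + 26,300 Ft + 79,300 Ft = 582,400 Ft
  Less exemption 20,000 Ft → base 562,400 Ft
  562,400 Ft × 16% = 89,984 Ft

Regular tax:
  289,000 Ft × 14% = 40,460 Ft
  187,800 Ft × 20% = 37,560 Ft
  → 78,020 Ft

Excess of shadow minimum tax over regular tax: 89,984 Ft − 78,020 Ft = 11,964 Ft.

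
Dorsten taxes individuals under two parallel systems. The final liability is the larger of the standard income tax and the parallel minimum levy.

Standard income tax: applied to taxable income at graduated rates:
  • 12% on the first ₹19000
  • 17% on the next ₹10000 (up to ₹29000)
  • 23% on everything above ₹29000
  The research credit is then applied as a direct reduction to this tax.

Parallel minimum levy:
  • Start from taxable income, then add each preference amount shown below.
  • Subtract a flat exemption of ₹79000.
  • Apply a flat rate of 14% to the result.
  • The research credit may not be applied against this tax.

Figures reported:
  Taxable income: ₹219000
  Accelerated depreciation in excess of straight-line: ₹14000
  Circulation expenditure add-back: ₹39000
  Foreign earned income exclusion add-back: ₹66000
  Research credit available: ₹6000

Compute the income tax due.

₹41680

Parallel minimum levy:
  Adjusted income: ₹219000 + ₹14000 + ₹39000 + ₹66000 = ₹338000
  Less exemption ₹79000 → base ₹259000
  ₹259000 × 14% = ₹36260

Standard income tax:
  ₹19000 × 12% = ₹2280
  ₹10000 × 17% = ₹1700
  ₹190000 × 23% = ₹43700
  → ₹47680
  Less research credit ₹6000 → ₹41680

₹41680 > ₹36260, so the standard income tax governs.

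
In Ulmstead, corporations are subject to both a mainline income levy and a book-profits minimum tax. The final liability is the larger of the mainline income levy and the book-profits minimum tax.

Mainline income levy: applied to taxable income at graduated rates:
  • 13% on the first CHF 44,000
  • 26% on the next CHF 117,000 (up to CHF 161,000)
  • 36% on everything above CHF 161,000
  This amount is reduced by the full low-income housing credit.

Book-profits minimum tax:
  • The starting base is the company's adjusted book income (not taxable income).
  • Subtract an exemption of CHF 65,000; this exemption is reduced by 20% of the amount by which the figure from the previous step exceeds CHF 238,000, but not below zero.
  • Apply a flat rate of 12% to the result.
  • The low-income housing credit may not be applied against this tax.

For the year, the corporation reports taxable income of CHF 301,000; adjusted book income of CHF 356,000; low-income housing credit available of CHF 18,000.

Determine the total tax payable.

Mainline income levy:
  CHF 44,000 × 13% = CHF 5,720
  CHF 117,000 × 26% = CHF 30,420
  CHF 140,000 × 36% = CHF 50,400
  → CHF 86,540
  Less low-income housing credit CHF 18,000 → CHF 68,540

Book-profits minimum tax:
  Base (adjusted book income): CHF 356,000
  Exemption: CHF 65,000 − 20% × (CHF 356,000 − CHF 238,000) = CHF 65,000 − CHF 23,600 = CHF 41,400
  Base: CHF 356,000 − CHF 41,400 = CHF 314,600
  CHF 314,600 × 12% = CHF 37,752

CHF 68,540 > CHF 37,752, so the mainline income levy governs.

CHF 68,540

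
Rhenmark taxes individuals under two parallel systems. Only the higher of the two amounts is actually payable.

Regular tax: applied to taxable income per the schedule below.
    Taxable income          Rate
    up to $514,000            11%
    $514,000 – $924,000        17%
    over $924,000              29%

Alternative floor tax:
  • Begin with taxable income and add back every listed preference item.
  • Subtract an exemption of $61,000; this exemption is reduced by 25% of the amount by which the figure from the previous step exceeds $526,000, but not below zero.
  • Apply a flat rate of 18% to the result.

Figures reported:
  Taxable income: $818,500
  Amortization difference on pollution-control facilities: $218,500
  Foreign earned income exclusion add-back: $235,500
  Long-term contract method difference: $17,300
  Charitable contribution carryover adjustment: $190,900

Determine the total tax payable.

$266,526

Alternative floor tax:
  Adjusted income: $818,500 + $218,500 + $235,500 + $17,300 + $190,900 = $1,480,700
  Exemption: 25% × ($1,480,700 − $526,000) = $238,675 ≥ $61,000, so the exemption is fully phased out
  Base: $1,480,700 − $0 = $1,480,700
  $1,480,700 × 18% = $266,526

Regular tax:
  $514,000 × 11% = $56,540
  $304,500 × 17% = $51,765
  → $108,305

$266,526 > $108,305, so the alternative floor tax is the binding amount.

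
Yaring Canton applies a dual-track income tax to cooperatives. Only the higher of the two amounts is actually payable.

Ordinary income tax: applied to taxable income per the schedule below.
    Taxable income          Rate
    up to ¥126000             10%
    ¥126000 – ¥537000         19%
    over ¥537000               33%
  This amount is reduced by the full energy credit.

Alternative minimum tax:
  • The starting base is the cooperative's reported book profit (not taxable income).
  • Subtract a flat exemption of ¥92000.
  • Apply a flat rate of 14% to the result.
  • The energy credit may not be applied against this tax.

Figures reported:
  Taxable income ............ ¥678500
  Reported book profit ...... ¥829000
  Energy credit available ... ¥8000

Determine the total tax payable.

¥129385

Alternative minimum tax:
  Base (reported book profit): ¥829000
  Less exemption ¥92000 → base ¥737000
  ¥737000 × 14% = ¥103180

Ordinary income tax:
  ¥126000 × 10% = ¥12600
  ¥411000 × 19% = ¥78090
  ¥141500 × 33% = ¥46695
  → ¥137385
  Less energy credit ¥8000 → ¥129385

¥129385 > ¥103180, so the ordinary income tax governs.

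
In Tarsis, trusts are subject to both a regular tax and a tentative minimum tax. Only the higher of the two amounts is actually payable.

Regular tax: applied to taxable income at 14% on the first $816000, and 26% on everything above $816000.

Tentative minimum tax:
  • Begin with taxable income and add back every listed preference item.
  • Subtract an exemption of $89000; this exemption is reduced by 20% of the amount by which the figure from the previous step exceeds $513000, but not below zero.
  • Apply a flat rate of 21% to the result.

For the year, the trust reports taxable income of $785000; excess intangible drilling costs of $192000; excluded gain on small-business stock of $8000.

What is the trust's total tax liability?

Regular tax:
  $785000 × 14% = $109900

Tentative minimum tax:
  Adjusted income: $785000 + $192000 + $8000 = $985000
  Exemption: 20% × ($985000 − $513000) = $94400 ≥ $89000, so the exemption is fully phased out
  Base: $985000 − $0 = $985000
  $985000 × 21% = $206850

$206850 > $109900, so the tentative minimum tax is the binding amount.

$206850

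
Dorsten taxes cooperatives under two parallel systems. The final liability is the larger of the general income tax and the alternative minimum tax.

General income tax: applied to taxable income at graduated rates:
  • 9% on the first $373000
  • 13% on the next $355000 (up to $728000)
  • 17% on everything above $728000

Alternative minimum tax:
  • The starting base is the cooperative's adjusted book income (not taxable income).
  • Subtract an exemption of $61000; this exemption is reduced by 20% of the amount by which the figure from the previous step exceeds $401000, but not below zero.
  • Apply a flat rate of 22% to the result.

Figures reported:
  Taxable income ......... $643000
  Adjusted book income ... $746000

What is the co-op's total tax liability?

$164120

General income tax:
  $373000 × 9% = $33570
  $270000 × 13% = $35100
  → $68670

Alternative minimum tax:
  Base (adjusted book income): $746000
  Exemption: 20% × ($746000 − $401000) = $69000 ≥ $61000, so the exemption is fully phased out
  Base: $746000 − $0 = $746000
  $746000 × 22% = $164120

$164120 > $68670, so the alternative minimum tax is the binding amount.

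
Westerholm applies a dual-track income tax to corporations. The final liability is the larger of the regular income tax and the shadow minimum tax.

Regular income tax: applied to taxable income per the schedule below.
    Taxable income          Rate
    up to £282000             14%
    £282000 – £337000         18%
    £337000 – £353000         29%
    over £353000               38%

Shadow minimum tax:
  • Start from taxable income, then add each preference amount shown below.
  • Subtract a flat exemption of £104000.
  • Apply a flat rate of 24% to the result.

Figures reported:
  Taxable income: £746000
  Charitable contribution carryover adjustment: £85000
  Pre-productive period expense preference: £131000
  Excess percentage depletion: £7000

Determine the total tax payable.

Shadow minimum tax:
  Adjusted income: £746000 + £85000 + £131000 + £7000 = £969000
  Less exemption £104000 → base £865000
  £865000 × 24% = £207600

Regular income tax:
  £282000 × 14% = £39480
  £55000 × 18% = £9900
  £16000 × 29% = £4640
  £393000 × 38% = £149340
  → £203360

£207600 > £203360, so the shadow minimum tax is the binding amount.

£207600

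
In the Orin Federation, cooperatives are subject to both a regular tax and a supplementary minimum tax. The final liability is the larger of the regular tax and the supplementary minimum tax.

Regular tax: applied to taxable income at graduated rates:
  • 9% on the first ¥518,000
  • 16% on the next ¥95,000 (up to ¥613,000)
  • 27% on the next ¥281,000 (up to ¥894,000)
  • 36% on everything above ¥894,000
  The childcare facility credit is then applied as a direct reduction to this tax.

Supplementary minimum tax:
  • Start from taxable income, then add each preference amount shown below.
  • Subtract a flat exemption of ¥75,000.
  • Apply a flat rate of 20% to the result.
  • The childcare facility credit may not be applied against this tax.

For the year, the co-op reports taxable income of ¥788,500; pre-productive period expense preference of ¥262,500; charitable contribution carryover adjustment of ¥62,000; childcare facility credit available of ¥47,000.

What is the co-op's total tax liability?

¥207,600

Regular tax:
  ¥518,000 × 9% = ¥46,620
  ¥95,000 × 16% = ¥15,200
  ¥175,500 × 27% = ¥47,385
  → ¥109,205
  Less childcare facility credit ¥47,000 → ¥62,205

Supplementary minimum tax:
  Adjusted income: ¥788,500 + ¥262,500 + ¥62,000 = ¥1,113,000
  Less exemption ¥75,000 → base ¥1,038,000
  ¥1,038,000 × 20% = ¥207,600

¥207,600 > ¥62,205, so the supplementary minimum tax is the binding amount.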